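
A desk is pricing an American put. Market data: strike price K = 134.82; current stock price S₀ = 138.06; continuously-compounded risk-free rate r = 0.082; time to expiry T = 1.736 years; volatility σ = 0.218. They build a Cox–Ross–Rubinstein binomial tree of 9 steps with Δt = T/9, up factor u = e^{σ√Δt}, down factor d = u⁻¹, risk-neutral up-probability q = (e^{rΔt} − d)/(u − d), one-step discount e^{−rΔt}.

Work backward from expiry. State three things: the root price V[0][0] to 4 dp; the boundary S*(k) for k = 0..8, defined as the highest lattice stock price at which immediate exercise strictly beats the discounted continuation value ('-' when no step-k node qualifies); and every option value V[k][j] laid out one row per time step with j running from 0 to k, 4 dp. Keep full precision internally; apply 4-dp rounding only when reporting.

price = 8.2113
boundary = - - 114.0003 103.5917 114.0003 103.5917 114.0003 103.5917 114.0003
tree:
8.2113
13.2624 4.4639
20.8197 7.6836 2.0533
31.2283 12.8585 3.8236 0.7164
40.6865 20.8197 6.9499 1.4684 0.1440
49.2812 31.2283 12.2586 2.9635 0.3319 0.0000
57.0912 40.6865 20.8197 5.8600 0.7649 0.0000 0.0000
64.1880 49.2812 31.2283 11.2697 1.7630 0.0000 0.0000 0.0000
70.6370 57.0912 40.6865 20.8197 4.0633 0.0000 0.0000 0.0000 0.0000
76.4971 64.1880 49.2812 31.2283 9.3653 0.0000 0.0000 0.0000 0.0000 0.0000

params: Δt=0.19289 u=1.10048 d=0.90870 q=0.55921 e^(-rΔt)=0.98431
t_9 payoffs: 76.4971 64.1880 49.2812 31.2283 9.3653 0.0000 0.0000 0.0000 0.0000 0.0000
t_8: node(8,0) S=64.1830 payoff=70.6370 vs cont=68.5213 → 70.6370 [stop]  node(8,1) S=77.7288 payoff=57.0912 vs cont=54.9755 → 57.0912 [stop]  node(8,2) S=94.1335 payoff=40.6865 vs cont=38.5709 → 40.6865 [stop]  node(8,3) S=114.0003 payoff=20.8197 vs cont=18.7040 → 20.8197 [stop]  node(8,4) S=138.0600 payoff=0.0000 vs cont=4.0633 → 4.0633 [wait]  node(8,5) S=167.1975 payoff=0.0000 vs cont=0.0000 → 0.0000 [wait]  node(8,6) S=202.4844 payoff=0.0000 vs cont=0.0000 → 0.0000 [wait]  node(8,7) S=245.2187 payoff=0.0000 vs cont=0.0000 → 0.0000 [wait]  node(8,8) S=296.9720 payoff=0.0000 vs cont=0.0000 → 0.0000 [wait]  ⇒ S*(8)=114.0003
t_7: node(7,0) S=70.6320 payoff=64.1880 vs cont=62.0724 → 64.1880 [stop]  node(7,1) S=85.5388 payoff=49.2812 vs cont=47.1655 → 49.2812 [stop]  node(7,2) S=103.5917 payoff=31.2283 vs cont=29.1126 → 31.2283 [stop]  node(7,3) S=125.4547 payoff=9.3653 vs cont=11.2697 → 11.2697 [wait]  node(7,4) S=151.9318 payoff=0.0000 vs cont=1.7630 → 1.7630 [wait]  node(7,5) S=183.9970 payoff=0.0000 vs cont=0.0000 → 0.0000 [wait]  node(7,6) S=222.8295 payoff=0.0000 vs cont=0.0000 → 0.0000 [wait]  node(7,7) S=269.8575 payoff=0.0000 vs cont=0.0000 → 0.0000 [wait]  ⇒ S*(7)=103.5917
t_6: node(6,0) S=77.7288 payoff=57.0912 vs cont=54.9755 → 57.0912 [stop]  node(6,1) S=94.1335 payoff=40.6865 vs cont=38.5709 → 40.6865 [stop]  node(6,2) S=114.0003 payoff=20.8197 vs cont=19.7523 → 20.8197 [stop]  node(6,3) S=138.0600 payoff=0.0000 vs cont=5.8600 → 5.8600 [wait]  node(6,4) S=167.1975 payoff=0.0000 vs cont=0.7649 → 0.7649 [wait]  node(6,5) S=202.4844 payoff=0.0000 vs cont=0.0000 → 0.0000 [wait]  node(6,6) S=245.2187 payoff=0.0000 vs cont=0.0000 → 0.0000 [wait]  ⇒ S*(6)=114.0003
t_5: node(5,0) S=85.5388 payoff=49.2812 vs cont=47.1655 → 49.2812 [stop]  node(5,1) S=103.5917 payoff=31.2283 vs cont=29.1126 → 31.2283 [stop]  node(5,2) S=125.4547 payoff=9.3653 vs cont=12.2586 → 12.2586 [wait]  node(5,3) S=151.9318 payoff=0.0000 vs cont=2.9635 → 2.9635 [wait]  node(5,4) S=183.9970 payoff=0.0000 vs cont=0.3319 → 0.3319 [wait]  node(5,5) S=222.8295 payoff=0.0000 vs cont=0.0000 → 0.0000 [wait]  ⇒ S*(5)=103.5917
t_4: node(4,0) S=94.1335 payoff=40.6865 vs cont=38.5709 → 40.6865 [stop]  node(4,1) S=114.0003 payoff=20.8197 vs cont=20.2966 → 20.8197 [stop]  node(4,2) S=138.0600 payoff=0.0000 vs cont=6.9499 → 6.9499 [wait]  node(4,3) S=167.1975 payoff=0.0000 vs cont=1.4684 → 1.4684 [wait]  node(4,4) S=202.4844 payoff=0.0000 vs cont=0.1440 → 0.1440 [wait]  ⇒ S*(4)=114.0003
t_3: node(3,0) S=103.5917 payoff=31.2283 vs cont=29.1126 → 31.2283 [stop]  node(3,1) S=125.4547 payoff=9.3653 vs cont=12.8585 → 12.8585 [wait]  node(3,2) S=151.9318 payoff=0.0000 vs cont=3.8236 → 3.8236 [wait]  node(3,3) S=183.9970 payoff=0.0000 vs cont=0.7164 → 0.7164 [wait]  ⇒ S*(3)=103.5917
t_2: node(2,0) S=114.0003 payoff=20.8197 vs cont=20.6268 → 20.8197 [stop]  node(2,1) S=138.0600 payoff=0.0000 vs cont=7.6836 → 7.6836 [wait]  node(2,2) S=167.1975 payoff=0.0000 vs cont=2.0533 → 2.0533 [wait]  ⇒ S*(2)=114.0003
t_1: node(1,0) S=125.4547 payoff=9.3653 vs cont=13.2624 → 13.2624 [wait]  node(1,1) S=151.9318 payoff=0.0000 vs cont=4.4639 → 4.4639 [wait]  ⇒ S*(1)=-
t_0: node(0,0) S=138.0600 payoff=0.0000 vs cont=8.2113 → 8.2113 [wait]  ⇒ S*(0)=-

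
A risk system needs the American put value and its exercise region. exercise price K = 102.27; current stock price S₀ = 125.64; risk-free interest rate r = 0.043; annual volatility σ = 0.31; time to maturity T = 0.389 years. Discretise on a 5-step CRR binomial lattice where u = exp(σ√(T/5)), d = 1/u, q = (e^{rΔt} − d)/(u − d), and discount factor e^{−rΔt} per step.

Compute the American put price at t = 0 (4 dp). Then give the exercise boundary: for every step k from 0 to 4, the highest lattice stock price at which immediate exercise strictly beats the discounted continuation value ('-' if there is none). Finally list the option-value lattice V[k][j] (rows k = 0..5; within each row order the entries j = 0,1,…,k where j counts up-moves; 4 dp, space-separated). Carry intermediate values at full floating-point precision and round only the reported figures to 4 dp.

price = 1.5042
boundary = - - - - 88.9035
tree:
1.5042
2.6728 0.3351
4.6761 0.6694 0.0000
8.0162 1.3373 0.0000 0.0000
13.3665 2.6716 0.0000 0.0000 0.0000
20.7307 5.3371 0.0000 0.0000 0.0000 0.0000

params: Δt=0.07780 u=1.09032 d=0.91717 q=0.49775 e^(-rΔt)=0.99666
t_5 payoffs: 20.7307 5.3371 0.0000 0.0000 0.0000 0.0000
t_4: node(4,0) S=88.9035 payoff=13.3665 vs cont=13.0249 → 13.3665 [stop]  node(4,1) S=105.6875 payoff=0.0000 vs cont=2.6716 → 2.6716 [wait]  node(4,2) S=125.6400 payoff=0.0000 vs cont=0.0000 → 0.0000 [wait]  node(4,3) S=149.3593 payoff=0.0000 vs cont=0.0000 → 0.0000 [wait]  node(4,4) S=177.5566 payoff=0.0000 vs cont=0.0000 → 0.0000 [wait]  ⇒ S*(4)=88.9035
t_3: node(3,0) S=96.9329 payoff=5.3371 vs cont=8.0162 → 8.0162 [wait]  node(3,1) S=115.2327 payoff=0.0000 vs cont=1.3373 → 1.3373 [wait]  node(3,2) S=136.9873 payoff=0.0000 vs cont=0.0000 → 0.0000 [wait]  node(3,3) S=162.8488 payoff=0.0000 vs cont=0.0000 → 0.0000 [wait]  ⇒ S*(3)=-
t_2: node(2,0) S=105.6875 payoff=0.0000 vs cont=4.6761 → 4.6761 [wait]  node(2,1) S=125.6400 payoff=0.0000 vs cont=0.6694 → 0.6694 [wait]  node(2,2) S=149.3593 payoff=0.0000 vs cont=0.0000 → 0.0000 [wait]  ⇒ S*(2)=-
t_1: node(1,0) S=115.2327 payoff=0.0000 vs cont=2.6728 → 2.6728 [wait]  node(1,1) S=136.9873 payoff=0.0000 vs cont=0.3351 → 0.3351 [wait]  ⇒ S*(1)=-
t_0: node(0,0) S=125.6400 payoff=0.0000 vs cont=1.5042 → 1.5042 [wait]  ⇒ S*(0)=-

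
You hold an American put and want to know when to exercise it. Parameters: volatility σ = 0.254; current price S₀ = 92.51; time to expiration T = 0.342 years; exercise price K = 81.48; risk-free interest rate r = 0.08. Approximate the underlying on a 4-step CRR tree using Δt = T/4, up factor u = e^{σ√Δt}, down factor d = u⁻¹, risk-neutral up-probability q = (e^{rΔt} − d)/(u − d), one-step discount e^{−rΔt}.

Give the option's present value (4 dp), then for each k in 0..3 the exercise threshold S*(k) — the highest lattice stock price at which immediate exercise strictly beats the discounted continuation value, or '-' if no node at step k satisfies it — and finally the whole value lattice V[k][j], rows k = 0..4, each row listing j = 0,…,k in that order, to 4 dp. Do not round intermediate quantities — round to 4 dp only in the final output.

Δt=0.08550, u=1.07710, d=0.92842, q=0.52760, disc=e^(-rΔt)=0.99318
k=4 terminal: V=max(K-S,0) → 12.7467 1.7397 0.0000 0.0000 0.0000
k=3: j=0 S=74.0326 intr=7.4474 cont=6.8920 V=7.4474[EX]; j=1 S=85.8882 intr=0.0000 cont=0.8162 V=0.8162[hold]; j=2 S=99.6424 intr=0.0000 cont=0.0000 V=0.0000[hold]; j=3 S=115.5991 intr=0.0000 cont=0.0000 V=0.0000[hold]  S*(3)=74.0326
k=2: j=0 S=79.7403 intr=1.7397 cont=3.9219 V=3.9219[hold]; j=1 S=92.5100 intr=0.0000 cont=0.3829 V=0.3829[hold]; j=2 S=107.3246 intr=0.0000 cont=0.0000 V=0.0000[hold]  S*(2)=-
k=1: j=0 S=85.8882 intr=0.0000 cont=2.0407 V=2.0407[hold]; j=1 S=99.6424 intr=0.0000 cont=0.1797 V=0.1797[hold]  S*(1)=-
k=0: j=0 S=92.5100 intr=0.0000 cont=1.0516 V=1.0516[hold]  S*(0)=-

price = 1.0516
boundary = - - - 74.0326
tree:
1.0516
2.0407 0.1797
3.9219 0.3829 0.0000
7.4474 0.8162 0.0000 0.0000
12.7467 1.7397 0.0000 0.0000 0.0000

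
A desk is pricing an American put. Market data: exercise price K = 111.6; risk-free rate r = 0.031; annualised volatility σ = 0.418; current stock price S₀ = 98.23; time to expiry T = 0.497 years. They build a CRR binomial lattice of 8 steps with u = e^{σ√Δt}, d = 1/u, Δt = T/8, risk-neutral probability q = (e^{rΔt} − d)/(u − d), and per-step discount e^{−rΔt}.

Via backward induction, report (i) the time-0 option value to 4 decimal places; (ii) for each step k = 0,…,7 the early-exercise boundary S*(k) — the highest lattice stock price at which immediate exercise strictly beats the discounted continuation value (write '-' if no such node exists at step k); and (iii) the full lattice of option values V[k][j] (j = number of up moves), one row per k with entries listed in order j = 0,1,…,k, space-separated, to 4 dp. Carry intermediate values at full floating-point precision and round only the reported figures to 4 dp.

price = 19.4647
boundary = - - - 71.8624 64.7522 71.8624 79.7534 88.5109
tree:
19.4647
25.5023 13.0852
32.3734 18.2556 7.6078
39.7376 24.6266 11.5147 3.4598
46.8478 31.9621 16.8796 5.8229 0.9463
53.2545 39.7376 23.7739 9.5737 1.8347 0.0000
59.0274 46.8478 31.8466 15.2351 3.5570 0.0000 0.0000
64.2290 53.2545 39.7376 23.0891 6.8962 0.0000 0.0000 0.0000
68.9160 59.0274 46.8478 31.8466 13.3700 0.0000 0.0000 0.0000 0.0000

Δt=0.06212  u=1.10981  d=0.90106  q=0.48321  discount=0.99808
step 8 (expiry): payoffs max(K−S,0) = 68.9160 59.0274 46.8478 31.8466 13.3700 0.0000 0.0000 0.0000 0.0000
step 7: (k=7,j=0): S=47.3710, (K−S)⁺=64.2290, hold=64.0143 ⇒ V=64.2290 exercise | (k=7,j=1): S=58.3455, (K−S)⁺=53.2545, hold=53.0398 ⇒ V=53.2545 exercise | (k=7,j=2): S=71.8624, (K−S)⁺=39.7376, hold=39.5229 ⇒ V=39.7376 exercise | (k=7,j=3): S=88.5109, (K−S)⁺=23.0891, hold=22.8744 ⇒ V=23.0891 exercise | (k=7,j=4): S=109.0163, (K−S)⁺=2.5837, hold=6.8962 ⇒ V=6.8962 continue | (k=7,j=5): S=134.2723, (K−S)⁺=0.0000, hold=0.0000 ⇒ V=0.0000 continue | (k=7,j=6): S=165.3793, (K−S)⁺=0.0000, hold=0.0000 ⇒ V=0.0000 continue | (k=7,j=7): S=203.6930, (K−S)⁺=0.0000, hold=0.0000 ⇒ V=0.0000 continue  boundary S*=88.5109
step 6: (k=6,j=0): S=52.5726, (K−S)⁺=59.0274, hold=58.8127 ⇒ V=59.0274 exercise | (k=6,j=1): S=64.7522, (K−S)⁺=46.8478, hold=46.6331 ⇒ V=46.8478 exercise | (k=6,j=2): S=79.7534, (K−S)⁺=31.8466, hold=31.6319 ⇒ V=31.8466 exercise | (k=6,j=3): S=98.2300, (K−S)⁺=13.3700, hold=15.2351 ⇒ V=15.2351 continue | (k=6,j=4): S=120.9871, (K−S)⁺=0.0000, hold=3.5570 ⇒ V=3.5570 continue | (k=6,j=5): S=149.0163, (K−S)⁺=0.0000, hold=0.0000 ⇒ V=0.0000 continue | (k=6,j=6): S=183.5391, (K−S)⁺=0.0000, hold=0.0000 ⇒ V=0.0000 continue  boundary S*=79.7534
step 5: (k=5,j=0): S=58.3455, (K−S)⁺=53.2545, hold=53.0398 ⇒ V=53.2545 exercise | (k=5,j=1): S=71.8624, (K−S)⁺=39.7376, hold=39.5229 ⇒ V=39.7376 exercise | (k=5,j=2): S=88.5109, (K−S)⁺=23.0891, hold=23.7739 ⇒ V=23.7739 continue | (k=5,j=3): S=109.0163, (K−S)⁺=2.5837, hold=9.5737 ⇒ V=9.5737 continue | (k=5,j=4): S=134.2723, (K−S)⁺=0.0000, hold=1.8347 ⇒ V=1.8347 continue | (k=5,j=5): S=165.3793, (K−S)⁺=0.0000, hold=0.0000 ⇒ V=0.0000 continue  boundary S*=71.8624
step 4: (k=4,j=0): S=64.7522, (K−S)⁺=46.8478, hold=46.6331 ⇒ V=46.8478 exercise | (k=4,j=1): S=79.7534, (K−S)⁺=31.8466, hold=31.9621 ⇒ V=31.9621 continue | (k=4,j=2): S=98.2300, (K−S)⁺=13.3700, hold=16.8796 ⇒ V=16.8796 continue | (k=4,j=3): S=120.9871, (K−S)⁺=0.0000, hold=5.8229 ⇒ V=5.8229 continue | (k=4,j=4): S=149.0163, (K−S)⁺=0.0000, hold=0.9463 ⇒ V=0.9463 continue  boundary S*=64.7522
step 3: (k=3,j=0): S=71.8624, (K−S)⁺=39.7376, hold=39.5786 ⇒ V=39.7376 exercise | (k=3,j=1): S=88.5109, (K−S)⁺=23.0891, hold=24.6266 ⇒ V=24.6266 continue | (k=3,j=2): S=109.0163, (K−S)⁺=2.5837, hold=11.5147 ⇒ V=11.5147 continue | (k=3,j=3): S=134.2723, (K−S)⁺=0.0000, hold=3.4598 ⇒ V=3.4598 continue  boundary S*=71.8624
step 2: (k=2,j=0): S=79.7534, (K−S)⁺=31.8466, hold=32.3734 ⇒ V=32.3734 continue | (k=2,j=1): S=98.2300, (K−S)⁺=13.3700, hold=18.2556 ⇒ V=18.2556 continue | (k=2,j=2): S=120.9871, (K−S)⁺=0.0000, hold=7.6078 ⇒ V=7.6078 continue  boundary S*=-
step 1: (k=1,j=0): S=88.5109, (K−S)⁺=23.0891, hold=25.5023 ⇒ V=25.5023 continue | (k=1,j=1): S=109.0163, (K−S)⁺=2.5837, hold=13.0852 ⇒ V=13.0852 continue  boundary S*=-
step 0: (k=0,j=0): S=98.2300, (K−S)⁺=13.3700, hold=19.4647 ⇒ V=19.4647 continue  boundary S*=-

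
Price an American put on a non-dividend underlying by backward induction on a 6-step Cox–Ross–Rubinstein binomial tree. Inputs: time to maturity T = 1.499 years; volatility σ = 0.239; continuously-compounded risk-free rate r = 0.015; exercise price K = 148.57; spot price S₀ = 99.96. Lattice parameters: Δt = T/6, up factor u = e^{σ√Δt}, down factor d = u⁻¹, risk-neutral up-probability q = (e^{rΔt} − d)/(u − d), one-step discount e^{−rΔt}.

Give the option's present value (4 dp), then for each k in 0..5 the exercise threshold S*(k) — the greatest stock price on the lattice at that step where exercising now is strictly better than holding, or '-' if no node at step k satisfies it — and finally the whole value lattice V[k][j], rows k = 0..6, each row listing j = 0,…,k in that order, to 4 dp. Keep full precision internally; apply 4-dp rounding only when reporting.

params: Δt=0.24983 u=1.12689 d=0.88740 q=0.48585 e^(-rΔt)=0.99626
t_6 payoffs: 99.7564 86.5827 69.8537 48.6100 21.6331 0.0000 0.0000
t_5: node(5,0) S=55.0075 payoff=93.5625 vs cont=93.0068 → 93.5625 [stop]  node(5,1) S=69.8528 payoff=78.7172 vs cont=78.1615 → 78.7172 [stop]  node(5,2) S=88.7044 payoff=59.8656 vs cont=59.3098 → 59.8656 [stop]  node(5,3) S=112.6438 payoff=35.9262 vs cont=35.3705 → 35.9262 [stop]  node(5,4) S=143.0438 payoff=5.5262 vs cont=11.0811 → 11.0811 [wait]  node(5,5) S=181.6480 payoff=0.0000 vs cont=0.0000 → 0.0000 [wait]  ⇒ S*(5)=112.6438
t_4: node(4,0) S=61.9873 payoff=86.5827 vs cont=86.0270 → 86.5827 [stop]  node(4,1) S=78.7163 payoff=69.8537 vs cont=69.2980 → 69.8537 [stop]  node(4,2) S=99.9600 payoff=48.6100 vs cont=48.0543 → 48.6100 [stop]  node(4,3) S=126.9369 payoff=21.6331 vs cont=23.7660 → 23.7660 [wait]  node(4,4) S=161.1943 payoff=0.0000 vs cont=5.6761 → 5.6761 [wait]  ⇒ S*(4)=99.9600
t_3: node(3,0) S=69.8528 payoff=78.7172 vs cont=78.1615 → 78.7172 [stop]  node(3,1) S=88.7044 payoff=59.8656 vs cont=59.3098 → 59.8656 [stop]  node(3,2) S=112.6438 payoff=35.9262 vs cont=36.4029 → 36.4029 [wait]  node(3,3) S=143.0438 payoff=5.5262 vs cont=14.9210 → 14.9210 [wait]  ⇒ S*(3)=88.7044
t_2: node(2,0) S=78.7163 payoff=69.8537 vs cont=69.2980 → 69.8537 [stop]  node(2,1) S=99.9600 payoff=48.6100 vs cont=48.2850 → 48.6100 [stop]  node(2,2) S=126.9369 payoff=21.6331 vs cont=25.8689 → 25.8689 [wait]  ⇒ S*(2)=99.9600
t_1: node(1,0) S=88.7044 payoff=59.8656 vs cont=59.3098 → 59.8656 [stop]  node(1,1) S=112.6438 payoff=35.9262 vs cont=37.4208 → 37.4208 [wait]  ⇒ S*(1)=88.7044
t_0: node(0,0) S=99.9600 payoff=48.6100 vs cont=48.7777 → 48.7777 [wait]  ⇒ S*(0)=-

price = 48.7777
boundary = - 88.7044 99.9600 88.7044 99.9600 112.6438
tree:
48.7777
59.8656 37.4208
69.8537 48.6100 25.8689
78.7172 59.8656 36.4029 14.9210
86.5827 69.8537 48.6100 23.7660 5.6761
93.5625 78.7172 59.8656 35.9262 11.0811 0.0000
99.7564 86.5827 69.8537 48.6100 21.6331 0.0000 0.0000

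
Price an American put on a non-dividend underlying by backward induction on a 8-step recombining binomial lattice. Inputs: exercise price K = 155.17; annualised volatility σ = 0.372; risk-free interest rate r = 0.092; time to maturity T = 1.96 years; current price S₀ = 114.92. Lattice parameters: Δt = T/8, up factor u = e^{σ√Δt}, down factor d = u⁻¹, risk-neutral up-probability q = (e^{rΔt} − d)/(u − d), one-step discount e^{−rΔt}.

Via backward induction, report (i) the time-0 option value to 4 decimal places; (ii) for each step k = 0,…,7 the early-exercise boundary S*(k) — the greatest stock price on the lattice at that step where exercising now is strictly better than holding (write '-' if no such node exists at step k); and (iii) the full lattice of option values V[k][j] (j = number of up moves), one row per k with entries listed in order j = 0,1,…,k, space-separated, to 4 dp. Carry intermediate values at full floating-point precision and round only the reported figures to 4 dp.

Δt=0.24500, u=1.20217, d=0.83183, q=0.51565, disc=e^(-rΔt)=0.97771
k=8 terminal: V=max(K-S,0) → 128.8273 117.0990 100.1491 75.6527 40.2500 0.0000 0.0000 0.0000 0.0000
k=7: j=0 S=31.6685 intr=123.5015 cont=120.0431 V=123.5015[EX]; j=1 S=45.7679 intr=109.4021 cont=105.9437 V=109.4021[EX]; j=2 S=66.1447 intr=89.0253 cont=85.5669 V=89.0253[EX]; j=3 S=95.5936 intr=59.5764 cont=56.1180 V=59.5764[EX]; j=4 S=138.1537 intr=17.0163 cont=19.0606 V=19.0606[hold]; j=5 S=199.6624 intr=0.0000 cont=0.0000 V=0.0000[hold]; j=6 S=288.5560 intr=0.0000 cont=0.0000 V=0.0000[hold]; j=7 S=417.0268 intr=0.0000 cont=0.0000 V=0.0000[hold]  S*(7)=95.5936
k=6: j=0 S=38.0710 intr=117.0990 cont=113.6406 V=117.0990[EX]; j=1 S=55.0209 intr=100.1491 cont=96.6907 V=100.1491[EX]; j=2 S=79.5173 intr=75.6527 cont=72.1943 V=75.6527[EX]; j=3 S=114.9200 intr=40.2500 cont=37.8222 V=40.2500[EX]; j=4 S=166.0846 intr=0.0000 cont=9.0262 V=9.0262[hold]; j=5 S=240.0287 intr=0.0000 cont=0.0000 V=0.0000[hold]; j=6 S=346.8942 intr=0.0000 cont=0.0000 V=0.0000[hold]  S*(6)=114.9200
k=5: j=0 S=45.7679 intr=109.4021 cont=105.9437 V=109.4021[EX]; j=1 S=66.1447 intr=89.0253 cont=85.5669 V=89.0253[EX]; j=2 S=95.5936 intr=59.5764 cont=56.1180 V=59.5764[EX]; j=3 S=138.1537 intr=17.0163 cont=23.6112 V=23.6112[hold]; j=4 S=199.6624 intr=0.0000 cont=4.2744 V=4.2744[hold]; j=5 S=288.5560 intr=0.0000 cont=0.0000 V=0.0000[hold]  S*(5)=95.5936
k=4: j=0 S=55.0209 intr=100.1491 cont=96.6907 V=100.1491[EX]; j=1 S=79.5173 intr=75.6527 cont=72.1943 V=75.6527[EX]; j=2 S=114.9200 intr=40.2500 cont=40.1165 V=40.2500[EX]; j=3 S=166.0846 intr=0.0000 cont=13.3362 V=13.3362[hold]; j=4 S=240.0287 intr=0.0000 cont=2.0242 V=2.0242[hold]  S*(4)=114.9200
k=3: j=0 S=66.1447 intr=89.0253 cont=85.5669 V=89.0253[EX]; j=1 S=95.5936 intr=59.5764 cont=56.1180 V=59.5764[EX]; j=2 S=138.1537 intr=17.0163 cont=25.7841 V=25.7841[hold]; j=3 S=199.6624 intr=0.0000 cont=7.3359 V=7.3359[hold]  S*(3)=95.5936
k=2: j=0 S=79.5173 intr=75.6527 cont=72.1943 V=75.6527[EX]; j=1 S=114.9200 intr=40.2500 cont=41.2119 V=41.2119[hold]; j=2 S=166.0846 intr=0.0000 cont=15.9086 V=15.9086[hold]  S*(2)=79.5173
k=1: j=0 S=95.5936 intr=59.5764 cont=56.6030 V=59.5764[EX]; j=1 S=138.1537 intr=17.0163 cont=27.5366 V=27.5366[hold]  S*(1)=95.5936
k=0: j=0 S=114.9200 intr=40.2500 cont=42.0955 V=42.0955[hold]  S*(0)=-

price = 42.0955
boundary = - 95.5936 79.5173 95.5936 114.9200 95.5936 114.9200 95.5936
tree:
42.0955
59.5764 27.5366
75.6527 41.2119 15.9086
89.0253 59.5764 25.7841 7.3359
100.1491 75.6527 40.2500 13.3362 2.0242
109.4021 89.0253 59.5764 23.6112 4.2744 0.0000
117.0990 100.1491 75.6527 40.2500 9.0262 0.0000 0.0000
123.5015 109.4021 89.0253 59.5764 19.0606 0.0000 0.0000 0.0000
128.8273 117.0990 100.1491 75.6527 40.2500 0.0000 0.0000 0.0000 0.0000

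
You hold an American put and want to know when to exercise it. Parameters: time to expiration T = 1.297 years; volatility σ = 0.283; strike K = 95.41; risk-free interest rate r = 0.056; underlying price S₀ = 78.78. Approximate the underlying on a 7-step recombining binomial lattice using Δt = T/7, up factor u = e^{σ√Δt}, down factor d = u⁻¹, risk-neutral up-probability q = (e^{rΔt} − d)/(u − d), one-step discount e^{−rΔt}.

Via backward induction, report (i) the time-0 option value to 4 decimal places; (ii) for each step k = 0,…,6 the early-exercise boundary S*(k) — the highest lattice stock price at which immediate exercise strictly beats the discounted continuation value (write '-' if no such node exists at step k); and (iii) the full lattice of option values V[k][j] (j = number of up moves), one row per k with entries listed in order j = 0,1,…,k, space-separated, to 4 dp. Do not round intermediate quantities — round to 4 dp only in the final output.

Δt=0.18529, u=1.12955, d=0.88531, q=0.51229, disc=e^(-rΔt)=0.98968
k=7 terminal: V=max(K-S,0) → 61.8296 52.5656 40.7458 25.6652 6.4243 0.0000 0.0000 0.0000
k=6: j=0 S=37.9306 intr=57.4794 cont=56.4946 V=57.4794[EX]; j=1 S=48.3948 intr=47.0152 cont=46.0304 V=47.0152[EX]; j=2 S=61.7458 intr=33.6642 cont=32.6794 V=33.6642[EX]; j=3 S=78.7800 intr=16.6300 cont=15.6451 V=16.6300[EX]; j=4 S=100.5136 intr=0.0000 cont=3.1009 V=3.1009[hold]; j=5 S=128.2430 intr=0.0000 cont=0.0000 V=0.0000[hold]; j=6 S=163.6222 intr=0.0000 cont=0.0000 V=0.0000[hold]  S*(6)=78.7800
k=5: j=0 S=42.8444 intr=52.5656 cont=51.5807 V=52.5656[EX]; j=1 S=54.6642 intr=40.7458 cont=39.7610 V=40.7458[EX]; j=2 S=69.7448 intr=25.6652 cont=24.6804 V=25.6652[EX]; j=3 S=88.9857 intr=6.4243 cont=9.5991 V=9.5991[hold]; j=4 S=113.5348 intr=0.0000 cont=1.4967 V=1.4967[hold]; j=5 S=144.8565 intr=0.0000 cont=0.0000 V=0.0000[hold]  S*(5)=69.7448
k=4: j=0 S=48.3948 intr=47.0152 cont=46.0304 V=47.0152[EX]; j=1 S=61.7458 intr=33.6642 cont=32.6794 V=33.6642[EX]; j=2 S=78.7800 intr=16.6300 cont=17.2548 V=17.2548[hold]; j=3 S=100.5136 intr=0.0000 cont=5.3921 V=5.3921[hold]; j=4 S=128.2430 intr=0.0000 cont=0.7224 V=0.7224[hold]  S*(4)=61.7458
k=3: j=0 S=54.6642 intr=40.7458 cont=39.7610 V=40.7458[EX]; j=1 S=69.7448 intr=25.6652 cont=24.9971 V=25.6652[EX]; j=2 S=88.9857 intr=6.4243 cont=11.0623 V=11.0623[hold]; j=3 S=113.5348 intr=0.0000 cont=2.9689 V=2.9689[hold]  S*(3)=69.7448
k=2: j=0 S=61.7458 intr=33.6642 cont=32.6794 V=33.6642[EX]; j=1 S=78.7800 intr=16.6300 cont=17.9966 V=17.9966[hold]; j=2 S=100.5136 intr=0.0000 cont=6.8448 V=6.8448[hold]  S*(2)=61.7458
k=1: j=0 S=69.7448 intr=25.6652 cont=25.3733 V=25.6652[EX]; j=1 S=88.9857 intr=6.4243 cont=12.1569 V=12.1569[hold]  S*(1)=69.7448
k=0: j=0 S=78.7800 intr=16.6300 cont=18.5516 V=18.5516[hold]  S*(0)=-

price = 18.5516
boundary = - 69.7448 61.7458 69.7448 61.7458 69.7448 78.7800
tree:
18.5516
25.6652 12.1569
33.6642 17.9966 6.8448
40.7458 25.6652 11.0623 2.9689
47.0152 33.6642 17.2548 5.3921 0.7224
52.5656 40.7458 25.6652 9.5991 1.4967 0.0000
57.4794 47.0152 33.6642 16.6300 3.1009 0.0000 0.0000
61.8296 52.5656 40.7458 25.6652 6.4243 0.0000 0.0000 0.0000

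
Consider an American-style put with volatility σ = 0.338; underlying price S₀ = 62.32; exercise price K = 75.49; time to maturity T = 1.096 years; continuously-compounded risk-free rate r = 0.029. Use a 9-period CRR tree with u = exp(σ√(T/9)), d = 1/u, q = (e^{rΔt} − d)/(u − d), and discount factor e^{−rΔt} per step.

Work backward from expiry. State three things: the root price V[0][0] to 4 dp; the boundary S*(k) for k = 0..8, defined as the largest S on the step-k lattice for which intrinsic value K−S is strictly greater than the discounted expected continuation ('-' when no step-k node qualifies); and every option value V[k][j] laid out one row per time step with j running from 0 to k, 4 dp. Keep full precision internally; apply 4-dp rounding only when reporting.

price = 16.5353
boundary = - - - 43.7473 49.2240 43.7473 49.2240 55.3863 62.3200
tree:
16.5353
21.1676 11.7470
26.3197 15.8622 7.4717
31.7427 20.7647 10.7826 4.0176
36.6100 26.2660 15.0863 6.3006 1.6275
40.9358 31.7427 20.3444 9.6242 2.8246 0.3709
44.7803 36.6100 26.2660 14.2175 4.8268 0.7234 0.0000
48.1971 40.9358 31.7427 20.1037 8.0835 1.4110 0.0000 0.0000
51.2337 44.7803 36.6100 26.2660 13.1700 2.7522 0.0000 0.0000 0.0000
53.9325 48.1971 40.9358 31.7427 20.1037 5.3682 0.0000 0.0000 0.0000 0.0000

params: Δt=0.12178 u=1.12519 d=0.88874 q=0.48551 e^(-rΔt)=0.99647
t_9 payoffs: 53.9325 48.1971 40.9358 31.7427 20.1037 5.3682 0.0000 0.0000 0.0000 0.0000
t_8: node(8,0) S=24.2563 payoff=51.2337 vs cont=50.9676 → 51.2337 [stop]  node(8,1) S=30.7097 payoff=44.7803 vs cont=44.5142 → 44.7803 [stop]  node(8,2) S=38.8800 payoff=36.6100 vs cont=36.3439 → 36.6100 [stop]  node(8,3) S=49.2240 payoff=26.2660 vs cont=25.9999 → 26.2660 [stop]  node(8,4) S=62.3200 payoff=13.1700 vs cont=12.9039 → 13.1700 [stop]  node(8,5) S=78.9002 payoff=0.0000 vs cont=2.7522 → 2.7522 [wait]  node(8,6) S=99.8916 payoff=0.0000 vs cont=0.0000 → 0.0000 [wait]  node(8,7) S=126.4677 payoff=0.0000 vs cont=0.0000 → 0.0000 [wait]  node(8,8) S=160.1144 payoff=0.0000 vs cont=0.0000 → 0.0000 [wait]  ⇒ S*(8)=62.3200
t_7: node(7,0) S=27.2929 payoff=48.1971 vs cont=47.9310 → 48.1971 [stop]  node(7,1) S=34.5542 payoff=40.9358 vs cont=40.6697 → 40.9358 [stop]  node(7,2) S=43.7473 payoff=31.7427 vs cont=31.4766 → 31.7427 [stop]  node(7,3) S=55.3863 payoff=20.1037 vs cont=19.8376 → 20.1037 [stop]  node(7,4) S=70.1218 payoff=5.3682 vs cont=8.0835 → 8.0835 [wait]  node(7,5) S=88.7776 payoff=0.0000 vs cont=1.4110 → 1.4110 [wait]  node(7,6) S=112.3969 payoff=0.0000 vs cont=0.0000 → 0.0000 [wait]  node(7,7) S=142.3000 payoff=0.0000 vs cont=0.0000 → 0.0000 [wait]  ⇒ S*(7)=55.3863
t_6: node(6,0) S=30.7097 payoff=44.7803 vs cont=44.5142 → 44.7803 [stop]  node(6,1) S=38.8800 payoff=36.6100 vs cont=36.3439 → 36.6100 [stop]  node(6,2) S=49.2240 payoff=26.2660 vs cont=25.9999 → 26.2660 [stop]  node(6,3) S=62.3200 payoff=13.1700 vs cont=14.2175 → 14.2175 [wait]  node(6,4) S=78.9002 payoff=0.0000 vs cont=4.8268 → 4.8268 [wait]  node(6,5) S=99.8916 payoff=0.0000 vs cont=0.7234 → 0.7234 [wait]  node(6,6) S=126.4677 payoff=0.0000 vs cont=0.0000 → 0.0000 [wait]  ⇒ S*(6)=49.2240
t_5: node(5,0) S=34.5542 payoff=40.9358 vs cont=40.6697 → 40.9358 [stop]  node(5,1) S=43.7473 payoff=31.7427 vs cont=31.4766 → 31.7427 [stop]  node(5,2) S=55.3863 payoff=20.1037 vs cont=20.3444 → 20.3444 [wait]  node(5,3) S=70.1218 payoff=5.3682 vs cont=9.6242 → 9.6242 [wait]  node(5,4) S=88.7776 payoff=0.0000 vs cont=2.8246 → 2.8246 [wait]  node(5,5) S=112.3969 payoff=0.0000 vs cont=0.3709 → 0.3709 [wait]  ⇒ S*(5)=43.7473
t_4: node(4,0) S=38.8800 payoff=36.6100 vs cont=36.3439 → 36.6100 [stop]  node(4,1) S=49.2240 payoff=26.2660 vs cont=26.1163 → 26.2660 [stop]  node(4,2) S=62.3200 payoff=13.1700 vs cont=15.0863 → 15.0863 [wait]  node(4,3) S=78.9002 payoff=0.0000 vs cont=6.3006 → 6.3006 [wait]  node(4,4) S=99.8916 payoff=0.0000 vs cont=1.6275 → 1.6275 [wait]  ⇒ S*(4)=49.2240
t_3: node(3,0) S=43.7473 payoff=31.7427 vs cont=31.4766 → 31.7427 [stop]  node(3,1) S=55.3863 payoff=20.1037 vs cont=20.7647 → 20.7647 [wait]  node(3,2) S=70.1218 payoff=5.3682 vs cont=10.7826 → 10.7826 [wait]  node(3,3) S=88.7776 payoff=0.0000 vs cont=4.0176 → 4.0176 [wait]  ⇒ S*(3)=43.7473
t_2: node(2,0) S=49.2240 payoff=26.2660 vs cont=26.3197 → 26.3197 [wait]  node(2,1) S=62.3200 payoff=13.1700 vs cont=15.8622 → 15.8622 [wait]  node(2,2) S=78.9002 payoff=0.0000 vs cont=7.4717 → 7.4717 [wait]  ⇒ S*(2)=-
t_1: node(1,0) S=55.3863 payoff=20.1037 vs cont=21.1676 → 21.1676 [wait]  node(1,1) S=70.1218 payoff=5.3682 vs cont=11.7470 → 11.7470 [wait]  ⇒ S*(1)=-
t_0: node(0,0) S=62.3200 payoff=13.1700 vs cont=16.5353 → 16.5353 [wait]  ⇒ S*(0)=-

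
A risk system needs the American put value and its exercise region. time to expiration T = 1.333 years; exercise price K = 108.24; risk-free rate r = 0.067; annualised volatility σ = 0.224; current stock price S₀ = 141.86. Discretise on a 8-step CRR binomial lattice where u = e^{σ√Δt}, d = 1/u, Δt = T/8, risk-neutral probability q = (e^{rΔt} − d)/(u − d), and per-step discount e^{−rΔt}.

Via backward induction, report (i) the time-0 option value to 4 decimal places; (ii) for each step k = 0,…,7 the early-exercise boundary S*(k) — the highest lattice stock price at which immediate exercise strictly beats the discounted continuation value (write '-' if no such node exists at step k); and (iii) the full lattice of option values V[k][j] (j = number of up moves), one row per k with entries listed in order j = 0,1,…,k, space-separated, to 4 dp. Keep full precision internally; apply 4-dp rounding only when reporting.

params: Δt=0.16662 u=1.09575 d=0.91262 q=0.53846 e^(-rΔt)=0.98890
t_8 payoffs: 39.9781 26.2806 9.8346 0.0000 0.0000 0.0000 0.0000 0.0000 0.0000
t_7: node(7,0) S=74.7977 payoff=33.4423 vs cont=32.2406 → 33.4423 [stop]  node(7,1) S=89.8067 payoff=18.4333 vs cont=17.2316 → 18.4333 [stop]  node(7,2) S=107.8274 payoff=0.4126 vs cont=4.4887 → 4.4887 [wait]  node(7,3) S=129.4642 payoff=0.0000 vs cont=0.0000 → 0.0000 [wait]  node(7,4) S=155.4426 payoff=0.0000 vs cont=0.0000 → 0.0000 [wait]  node(7,5) S=186.6340 payoff=0.0000 vs cont=0.0000 → 0.0000 [wait]  node(7,6) S=224.0841 payoff=0.0000 vs cont=0.0000 → 0.0000 [wait]  node(7,7) S=269.0491 payoff=0.0000 vs cont=0.0000 → 0.0000 [wait]  ⇒ S*(7)=89.8067
t_6: node(6,0) S=81.9594 payoff=26.2806 vs cont=25.0790 → 26.2806 [stop]  node(6,1) S=98.4054 payoff=9.8346 vs cont=10.8034 → 10.8034 [wait]  node(6,2) S=118.1516 payoff=0.0000 vs cont=2.0487 → 2.0487 [wait]  node(6,3) S=141.8600 payoff=0.0000 vs cont=0.0000 → 0.0000 [wait]  node(6,4) S=170.3258 payoff=0.0000 vs cont=0.0000 → 0.0000 [wait]  node(6,5) S=204.5036 payoff=0.0000 vs cont=0.0000 → 0.0000 [wait]  node(6,6) S=245.5395 payoff=0.0000 vs cont=0.0000 → 0.0000 [wait]  ⇒ S*(6)=81.9594
t_5: node(5,0) S=89.8067 payoff=18.4333 vs cont=17.7475 → 18.4333 [stop]  node(5,1) S=107.8274 payoff=0.4126 vs cont=6.0217 → 6.0217 [wait]  node(5,2) S=129.4642 payoff=0.0000 vs cont=0.9351 → 0.9351 [wait]  node(5,3) S=155.4426 payoff=0.0000 vs cont=0.0000 → 0.0000 [wait]  node(5,4) S=186.6340 payoff=0.0000 vs cont=0.0000 → 0.0000 [wait]  node(5,5) S=224.0841 payoff=0.0000 vs cont=0.0000 → 0.0000 [wait]  ⇒ S*(5)=89.8067
t_4: node(4,0) S=98.4054 payoff=9.8346 vs cont=11.6197 → 11.6197 [wait]  node(4,1) S=118.1516 payoff=0.0000 vs cont=3.2463 → 3.2463 [wait]  node(4,2) S=141.8600 payoff=0.0000 vs cont=0.4268 → 0.4268 [wait]  node(4,3) S=170.3258 payoff=0.0000 vs cont=0.0000 → 0.0000 [wait]  node(4,4) S=204.5036 payoff=0.0000 vs cont=0.0000 → 0.0000 [wait]  ⇒ S*(4)=-
t_3: node(3,0) S=107.8274 payoff=0.4126 vs cont=7.0320 → 7.0320 [wait]  node(3,1) S=129.4642 payoff=0.0000 vs cont=1.7089 → 1.7089 [wait]  node(3,2) S=155.4426 payoff=0.0000 vs cont=0.1948 → 0.1948 [wait]  node(3,3) S=186.6340 payoff=0.0000 vs cont=0.0000 → 0.0000 [wait]  ⇒ S*(3)=-
t_2: node(2,0) S=118.1516 payoff=0.0000 vs cont=4.1195 → 4.1195 [wait]  node(2,1) S=141.8600 payoff=0.0000 vs cont=0.8837 → 0.8837 [wait]  node(2,2) S=170.3258 payoff=0.0000 vs cont=0.0889 → 0.0889 [wait]  ⇒ S*(2)=-
t_1: node(1,0) S=129.4642 payoff=0.0000 vs cont=2.3507 → 2.3507 [wait]  node(1,1) S=155.4426 payoff=0.0000 vs cont=0.4507 → 0.4507 [wait]  ⇒ S*(1)=-
t_0: node(0,0) S=141.8600 payoff=0.0000 vs cont=1.3129 → 1.3129 [wait]  ⇒ S*(0)=-

price = 1.3129
boundary = - - - - - 89.8067 81.9594 89.8067
tree:
1.3129
2.3507 0.4507
4.1195 0.8837 0.0889
7.0320 1.7089 0.1948 0.0000
11.6197 3.2463 0.4268 0.0000 0.0000
18.4333 6.0217 0.9351 0.0000 0.0000 0.0000
26.2806 10.8034 2.0487 0.0000 0.0000 0.0000 0.0000
33.4423 18.4333 4.4887 0.0000 0.0000 0.0000 0.0000 0.0000
39.9781 26.2806 9.8346 0.0000 0.0000 0.0000 0.0000 0.0000 0.0000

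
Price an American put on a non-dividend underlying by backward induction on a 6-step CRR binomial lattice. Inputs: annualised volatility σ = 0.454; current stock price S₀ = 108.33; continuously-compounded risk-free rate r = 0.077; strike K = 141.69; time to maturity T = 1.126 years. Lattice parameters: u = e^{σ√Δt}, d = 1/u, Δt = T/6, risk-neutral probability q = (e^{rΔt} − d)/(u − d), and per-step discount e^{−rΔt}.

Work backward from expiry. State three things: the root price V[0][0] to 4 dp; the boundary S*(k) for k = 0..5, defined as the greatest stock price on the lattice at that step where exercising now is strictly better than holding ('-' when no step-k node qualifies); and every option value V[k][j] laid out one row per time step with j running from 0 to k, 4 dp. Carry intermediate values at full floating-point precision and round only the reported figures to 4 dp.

Δt=0.18767  u=1.21735  d=0.82146  q=0.48775  discount=0.98565
step 6 (expiry): payoffs max(K−S,0) = 108.4042 92.3625 68.5897 33.3600 0.0000 0.0000 0.0000
step 5: (k=5,j=0): S=40.5204, (K−S)⁺=101.1696, hold=99.1368 ⇒ V=101.1696 exercise | (k=5,j=1): S=60.0488, (K−S)⁺=81.6412, hold=79.6085 ⇒ V=81.6412 exercise | (k=5,j=2): S=88.9885, (K−S)⁺=52.7015, hold=50.6688 ⇒ V=52.7015 exercise | (k=5,j=3): S=131.8754, (K−S)⁺=9.8146, hold=16.8433 ⇒ V=16.8433 continue | (k=5,j=4): S=195.4310, (K−S)⁺=0.0000, hold=0.0000 ⇒ V=0.0000 continue | (k=5,j=5): S=289.6165, (K−S)⁺=0.0000, hold=0.0000 ⇒ V=0.0000 continue  boundary S*=88.9885
step 4: (k=4,j=0): S=49.3275, (K−S)⁺=92.3625, hold=90.3298 ⇒ V=92.3625 exercise | (k=4,j=1): S=73.1003, (K−S)⁺=68.5897, hold=66.5570 ⇒ V=68.5897 exercise | (k=4,j=2): S=108.3300, (K−S)⁺=33.3600, hold=34.7064 ⇒ V=34.7064 continue | (k=4,j=3): S=160.5383, (K−S)⁺=0.0000, hold=8.5041 ⇒ V=8.5041 continue | (k=4,j=4): S=237.9077, (K−S)⁺=0.0000, hold=0.0000 ⇒ V=0.0000 continue  boundary S*=73.1003
step 3: (k=3,j=0): S=60.0488, (K−S)⁺=81.6412, hold=79.6085 ⇒ V=81.6412 exercise | (k=3,j=1): S=88.9885, (K−S)⁺=52.7015, hold=51.3160 ⇒ V=52.7015 exercise | (k=3,j=2): S=131.8754, (K−S)⁺=9.8146, hold=21.6115 ⇒ V=21.6115 continue | (k=3,j=3): S=195.4310, (K−S)⁺=0.0000, hold=4.2937 ⇒ V=4.2937 continue  boundary S*=88.9885
step 2: (k=2,j=0): S=73.1003, (K−S)⁺=68.5897, hold=66.5570 ⇒ V=68.5897 exercise | (k=2,j=1): S=108.3300, (K−S)⁺=33.3600, hold=36.9987 ⇒ V=36.9987 continue | (k=2,j=2): S=160.5383, (K−S)⁺=0.0000, hold=12.9758 ⇒ V=12.9758 continue  boundary S*=73.1003
step 1: (k=1,j=0): S=88.9885, (K−S)⁺=52.7015, hold=52.4181 ⇒ V=52.7015 exercise | (k=1,j=1): S=131.8754, (K−S)⁺=9.8146, hold=24.9187 ⇒ V=24.9187 continue  boundary S*=88.9885
step 0: (k=0,j=0): S=108.3300, (K−S)⁺=33.3600, hold=38.5887 ⇒ V=38.5887 continue  boundary S*=-

price = 38.5887
boundary = - 88.9885 73.1003 88.9885 73.1003 88.9885
tree:
38.5887
52.7015 24.9187
68.5897 36.9987 12.9758
81.6412 52.7015 21.6115 4.2937
92.3625 68.5897 34.7064 8.5041 0.0000
101.1696 81.6412 52.7015 16.8433 0.0000 0.0000
108.4042 92.3625 68.5897 33.3600 0.0000 0.0000 0.0000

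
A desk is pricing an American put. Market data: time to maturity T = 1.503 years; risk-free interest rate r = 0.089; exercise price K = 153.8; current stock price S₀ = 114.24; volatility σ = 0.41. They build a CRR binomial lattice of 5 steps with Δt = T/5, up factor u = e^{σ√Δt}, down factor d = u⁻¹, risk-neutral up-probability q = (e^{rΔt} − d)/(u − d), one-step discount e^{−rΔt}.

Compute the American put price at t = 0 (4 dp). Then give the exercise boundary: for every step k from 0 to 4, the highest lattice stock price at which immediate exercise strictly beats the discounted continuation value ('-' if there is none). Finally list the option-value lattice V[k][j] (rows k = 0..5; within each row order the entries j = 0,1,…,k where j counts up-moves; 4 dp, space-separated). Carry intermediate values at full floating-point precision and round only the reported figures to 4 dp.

price = 42.7123
boundary = - 91.2416 72.8731 91.2416 114.2400
tree:
42.7123
62.5584 25.4676
80.9269 40.8448 11.6955
95.5974 62.5584 21.6606 2.5119
107.3146 80.9269 39.5600 5.1999 0.0000
116.6729 95.5974 62.5584 10.7646 0.0000 0.0000

Δt=0.30060  u=1.25206  d=0.79868  q=0.50384  discount=0.97360
step 5 (expiry): payoffs max(K−S,0) = 116.6729 95.5974 62.5584 10.7646 0.0000 0.0000
step 4: (k=4,j=0): S=46.4854, (K−S)⁺=107.3146, hold=103.2545 ⇒ V=107.3146 exercise | (k=4,j=1): S=72.8731, (K−S)⁺=80.9269, hold=76.8667 ⇒ V=80.9269 exercise | (k=4,j=2): S=114.2400, (K−S)⁺=39.5600, hold=35.4999 ⇒ V=39.5600 exercise | (k=4,j=3): S=179.0890, (K−S)⁺=0.0000, hold=5.1999 ⇒ V=5.1999 continue | (k=4,j=4): S=280.7499, (K−S)⁺=0.0000, hold=0.0000 ⇒ V=0.0000 continue  boundary S*=114.2400
step 3: (k=3,j=0): S=58.2026, (K−S)⁺=95.5974, hold=91.5373 ⇒ V=95.5974 exercise | (k=3,j=1): S=91.2416, (K−S)⁺=62.5584, hold=58.4983 ⇒ V=62.5584 exercise | (k=3,j=2): S=143.0354, (K−S)⁺=10.7646, hold=21.6606 ⇒ V=21.6606 continue | (k=3,j=3): S=224.2303, (K−S)⁺=0.0000, hold=2.5119 ⇒ V=2.5119 continue  boundary S*=91.2416
step 2: (k=2,j=0): S=72.8731, (K−S)⁺=80.9269, hold=76.8667 ⇒ V=80.9269 exercise | (k=2,j=1): S=114.2400, (K−S)⁺=39.5600, hold=40.8448 ⇒ V=40.8448 continue | (k=2,j=2): S=179.0890, (K−S)⁺=0.0000, hold=11.6955 ⇒ V=11.6955 continue  boundary S*=72.8731
step 1: (k=1,j=0): S=91.2416, (K−S)⁺=62.5584, hold=59.1286 ⇒ V=62.5584 exercise | (k=1,j=1): S=143.0354, (K−S)⁺=10.7646, hold=25.4676 ⇒ V=25.4676 continue  boundary S*=91.2416
step 0: (k=0,j=0): S=114.2400, (K−S)⁺=39.5600, hold=42.7123 ⇒ V=42.7123 continue  boundary S*=-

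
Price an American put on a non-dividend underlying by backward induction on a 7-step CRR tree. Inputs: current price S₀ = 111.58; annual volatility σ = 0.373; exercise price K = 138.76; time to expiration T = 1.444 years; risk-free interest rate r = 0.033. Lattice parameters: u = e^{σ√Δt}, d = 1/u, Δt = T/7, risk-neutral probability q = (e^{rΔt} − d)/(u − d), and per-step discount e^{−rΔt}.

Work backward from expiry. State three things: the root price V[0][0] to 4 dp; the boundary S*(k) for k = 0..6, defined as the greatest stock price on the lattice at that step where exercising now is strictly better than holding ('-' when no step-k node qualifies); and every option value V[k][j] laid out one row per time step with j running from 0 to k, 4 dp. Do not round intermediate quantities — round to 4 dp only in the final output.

Δt=0.20629, u=1.18461, d=0.84416, q=0.47781, disc=e^(-rΔt)=0.99322
k=7 terminal: V=max(K-S,0) → 104.6749 90.9286 71.6383 44.5685 6.5815 0.0000 0.0000 0.0000
k=6: j=0 S=40.3775 intr=98.3825 cont=97.4412 V=98.3825[EX]; j=1 S=56.6615 intr=82.0985 cont=81.1571 V=82.0985[EX]; j=2 S=79.5128 intr=59.2472 cont=58.3058 V=59.2472[EX]; j=3 S=111.5800 intr=27.1800 cont=26.2386 V=27.1800[EX]; j=4 S=156.5797 intr=0.0000 cont=3.4134 V=3.4134[hold]; j=5 S=219.7276 intr=0.0000 cont=0.0000 V=0.0000[hold]; j=6 S=308.3428 intr=0.0000 cont=0.0000 V=0.0000[hold]  S*(6)=111.5800
k=5: j=0 S=47.8314 intr=90.9286 cont=89.9872 V=90.9286[EX]; j=1 S=67.1217 intr=71.6383 cont=70.6970 V=71.6383[EX]; j=2 S=94.1915 intr=44.5685 cont=43.6271 V=44.5685[EX]; j=3 S=132.1785 intr=6.5815 cont=15.7167 V=15.7167[hold]; j=4 S=185.4855 intr=0.0000 cont=1.7704 V=1.7704[hold]; j=5 S=260.2910 intr=0.0000 cont=0.0000 V=0.0000[hold]  S*(5)=94.1915
k=4: j=0 S=56.6615 intr=82.0985 cont=81.1571 V=82.0985[EX]; j=1 S=79.5128 intr=59.2472 cont=58.3058 V=59.2472[EX]; j=2 S=111.5800 intr=27.1800 cont=30.5739 V=30.5739[hold]; j=3 S=156.5797 intr=0.0000 cont=8.9916 V=8.9916[hold]; j=4 S=219.7276 intr=0.0000 cont=0.9182 V=0.9182[hold]  S*(4)=79.5128
k=3: j=0 S=67.1217 intr=71.6383 cont=70.6970 V=71.6383[EX]; j=1 S=94.1915 intr=44.5685 cont=45.2377 V=45.2377[hold]; j=2 S=132.1785 intr=6.5815 cont=20.1242 V=20.1242[hold]; j=3 S=185.4855 intr=0.0000 cont=5.0992 V=5.0992[hold]  S*(3)=67.1217
k=2: j=0 S=79.5128 intr=59.2472 cont=58.6234 V=59.2472[EX]; j=1 S=111.5800 intr=27.1800 cont=33.0127 V=33.0127[hold]; j=2 S=156.5797 intr=0.0000 cont=12.8572 V=12.8572[hold]  S*(2)=79.5128
k=1: j=0 S=94.1915 intr=44.5685 cont=46.3951 V=46.3951[hold]; j=1 S=132.1785 intr=6.5815 cont=23.2235 V=23.2235[hold]  S*(1)=-
k=0: j=0 S=111.5800 intr=27.1800 cont=35.0838 V=35.0838[hold]  S*(0)=-

price = 35.0838
boundary = - - 79.5128 67.1217 79.5128 94.1915 111.5800
tree:
35.0838
46.3951 23.2235
59.2472 33.0127 12.8572
71.6383 45.2377 20.1242 5.0992
82.0985 59.2472 30.5739 8.9916 0.9182
90.9286 71.6383 44.5685 15.7167 1.7704 0.0000
98.3825 82.0985 59.2472 27.1800 3.4134 0.0000 0.0000
104.6749 90.9286 71.6383 44.5685 6.5815 0.0000 0.0000 0.0000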